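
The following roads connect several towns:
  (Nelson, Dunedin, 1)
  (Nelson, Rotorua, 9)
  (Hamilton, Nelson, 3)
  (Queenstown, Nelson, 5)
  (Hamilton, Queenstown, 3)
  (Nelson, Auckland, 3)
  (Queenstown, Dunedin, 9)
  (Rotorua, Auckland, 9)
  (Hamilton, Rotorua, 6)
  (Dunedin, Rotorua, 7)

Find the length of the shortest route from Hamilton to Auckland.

Checking several routes:
Hamilton→Queenstown→Nelson→Auckland: 3 + 5 + 3 = 11
Hamilton→Rotorua→Auckland: 6 + 9 = 15
Hamilton→Nelson→Auckland: 3 + 3 = 6
The minimum is 6.

6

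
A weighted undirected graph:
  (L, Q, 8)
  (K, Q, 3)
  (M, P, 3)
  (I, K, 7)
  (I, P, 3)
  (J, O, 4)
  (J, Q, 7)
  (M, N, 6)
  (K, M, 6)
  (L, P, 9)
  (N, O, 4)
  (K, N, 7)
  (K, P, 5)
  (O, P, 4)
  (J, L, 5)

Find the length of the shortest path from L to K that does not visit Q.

14

Checking several routes:
L -> J -> O -> P -> K: 5 + 4 + 4 + 5 = 18
L -> P -> K: 9 + 5 = 14
L -> P -> M -> K: 9 + 3 + 6 = 18
The minimum is 14.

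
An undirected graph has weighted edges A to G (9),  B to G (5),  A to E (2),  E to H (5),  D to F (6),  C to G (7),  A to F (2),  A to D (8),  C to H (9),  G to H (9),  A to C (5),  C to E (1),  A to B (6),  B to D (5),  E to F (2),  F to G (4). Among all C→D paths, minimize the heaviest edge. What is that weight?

A few of the C→D routes:
C - E - A - F - G - B - D: max(1, 2, 2, 4, 5, 5) = 5
C - A - E - F - D: max(5, 2, 2, 6) = 6
C - A - F - G - B - D: max(5, 2, 4, 5, 5) = 5
C - A - E - F - G - B - D: max(5, 2, 2, 4, 5, 5) = 5
C - E - F - G - B - D: max(1, 2, 4, 5, 5) = 5
Smallest bottleneck: 5.

5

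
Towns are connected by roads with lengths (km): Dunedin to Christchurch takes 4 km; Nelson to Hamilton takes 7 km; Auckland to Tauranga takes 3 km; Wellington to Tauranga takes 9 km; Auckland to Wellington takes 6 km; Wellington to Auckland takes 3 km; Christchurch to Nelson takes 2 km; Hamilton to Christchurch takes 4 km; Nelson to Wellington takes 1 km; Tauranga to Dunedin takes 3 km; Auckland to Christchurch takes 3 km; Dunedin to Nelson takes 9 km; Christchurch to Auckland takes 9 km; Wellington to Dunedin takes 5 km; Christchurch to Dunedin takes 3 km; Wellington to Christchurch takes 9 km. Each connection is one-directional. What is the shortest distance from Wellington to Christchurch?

6

Comparing a few candidate routes:
Wellington -> Dunedin -> Christchurch: 5 + 4 = 9
Wellington -> Auckland -> Christchurch: 3 + 3 = 6
Wellington -> Christchurch: 9
The minimum is 6 km.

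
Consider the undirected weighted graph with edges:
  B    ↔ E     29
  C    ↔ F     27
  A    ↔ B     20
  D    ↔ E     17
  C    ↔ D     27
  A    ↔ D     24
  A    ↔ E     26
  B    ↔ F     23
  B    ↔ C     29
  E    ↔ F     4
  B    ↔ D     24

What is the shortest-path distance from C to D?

27

Checking several routes:
C - D: 27
C - F - E - D: 27 + 4 + 17 = 48
C - B - D: 29 + 24 = 53
The minimum is 27.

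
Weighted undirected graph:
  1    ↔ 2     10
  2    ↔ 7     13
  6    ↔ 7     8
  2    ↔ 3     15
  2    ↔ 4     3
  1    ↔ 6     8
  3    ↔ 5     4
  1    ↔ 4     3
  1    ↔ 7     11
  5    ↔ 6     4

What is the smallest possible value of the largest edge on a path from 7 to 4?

8

Comparing a few candidate routes:
7-2-1-4: max(13, 10, 3) = 13
7-1-2-4: max(11, 10, 3) = 11
7-6-1-4: max(8, 8, 3) = 8
7-6-1-2-4: max(8, 8, 10, 3) = 10
7-1-4: max(11, 3) = 11
The minimum achievable maximum is 8.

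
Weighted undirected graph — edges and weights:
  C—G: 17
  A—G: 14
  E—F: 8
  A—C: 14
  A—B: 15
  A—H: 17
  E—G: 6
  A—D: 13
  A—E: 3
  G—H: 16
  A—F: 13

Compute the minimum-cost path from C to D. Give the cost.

Candidate routes:
C - G - A - D: 17 + 14 + 13 = 44
C - G - H - A - D: 17 + 16 + 17 + 13 = 63
C - G - E - F - A - D: 17 + 6 + 8 + 13 + 13 = 57
C - G - E - A - D: 17 + 6 + 3 + 13 = 39
C - A - D: 14 + 13 = 27
Best route has total 27.

27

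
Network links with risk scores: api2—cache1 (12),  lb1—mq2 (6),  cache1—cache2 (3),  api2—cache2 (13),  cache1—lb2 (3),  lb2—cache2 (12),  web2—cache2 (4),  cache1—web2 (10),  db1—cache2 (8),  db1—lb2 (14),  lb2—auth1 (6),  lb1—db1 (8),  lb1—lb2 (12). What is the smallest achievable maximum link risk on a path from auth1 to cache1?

A few of the auth1→cache1 routes:
auth1 - lb2 - cache2 - web2 - cache1: max(6, 12, 4, 10) = 12
auth1 - lb2 - lb1 - db1 - cache2 - cache1: max(6, 12, 8, 8, 3) = 12
auth1 - lb2 - cache1: max(6, 3) = 6
auth1 - lb2 - lb1 - db1 - cache2 - web2 - cache1: max(6, 12, 8, 8, 4, 10) = 12
auth1 - lb2 - cache2 - cache1: max(6, 12, 3) = 12
The minimum achievable maximum is 6.

6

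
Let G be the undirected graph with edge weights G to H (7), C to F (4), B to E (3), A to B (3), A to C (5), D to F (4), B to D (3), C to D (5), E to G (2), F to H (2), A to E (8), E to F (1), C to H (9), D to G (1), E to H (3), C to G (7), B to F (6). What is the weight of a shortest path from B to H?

6

A few of the B→H routes:
B-E-H: 3 + 3 = 6
B-F-H: 6 + 2 = 8
B-D-G-E-H: 3 + 1 + 2 + 3 = 9
B-D-F-H: 3 + 4 + 2 = 9
B-E-F-H: 3 + 1 + 2 = 6
B-D-G-E-F-H: 3 + 1 + 2 + 1 + 2 = 9
Best route has total 6.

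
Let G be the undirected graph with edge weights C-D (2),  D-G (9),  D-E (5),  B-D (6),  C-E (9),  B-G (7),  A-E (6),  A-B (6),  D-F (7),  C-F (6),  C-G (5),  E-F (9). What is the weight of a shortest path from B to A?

6

Comparing a few candidate routes:
B -> A: 6
B -> D -> C -> E -> A: 6 + 2 + 9 + 6 = 23
B -> D -> E -> A: 6 + 5 + 6 = 17
B -> G -> C -> D -> E -> A: 7 + 5 + 2 + 5 + 6 = 25
Best route has total 6.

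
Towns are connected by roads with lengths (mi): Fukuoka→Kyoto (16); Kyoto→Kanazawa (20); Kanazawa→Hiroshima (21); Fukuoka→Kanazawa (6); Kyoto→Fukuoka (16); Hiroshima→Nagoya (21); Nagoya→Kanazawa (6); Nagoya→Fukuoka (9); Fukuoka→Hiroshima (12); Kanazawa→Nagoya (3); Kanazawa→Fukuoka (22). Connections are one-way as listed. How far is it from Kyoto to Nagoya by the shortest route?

23

Checking several routes:
Kyoto-Fukuoka-Kanazawa-Nagoya: 16 + 6 + 3 = 25
Kyoto-Kanazawa-Hiroshima-Nagoya: 20 + 21 + 21 = 62
Kyoto-Kanazawa-Nagoya: 20 + 3 = 23
Kyoto-Fukuoka-Hiroshima-Nagoya: 16 + 12 + 21 = 49
Best route has total 23 mi.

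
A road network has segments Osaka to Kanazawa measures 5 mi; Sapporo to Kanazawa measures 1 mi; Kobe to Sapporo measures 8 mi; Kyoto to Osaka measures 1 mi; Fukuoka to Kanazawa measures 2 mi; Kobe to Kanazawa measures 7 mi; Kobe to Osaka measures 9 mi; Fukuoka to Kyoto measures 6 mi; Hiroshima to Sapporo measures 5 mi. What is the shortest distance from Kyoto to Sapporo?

7

Checking several routes:
Kyoto -> Osaka -> Kobe -> Kanazawa -> Sapporo: 1 + 9 + 7 + 1 = 18
Kyoto -> Osaka -> Kobe -> Sapporo: 1 + 9 + 8 = 18
Kyoto -> Fukuoka -> Kanazawa -> Sapporo: 6 + 2 + 1 = 9
Kyoto -> Osaka -> Kanazawa -> Sapporo: 1 + 5 + 1 = 7
Kyoto -> Osaka -> Kanazawa -> Kobe -> Sapporo: 1 + 5 + 7 + 8 = 21
Best route has total 7 mi.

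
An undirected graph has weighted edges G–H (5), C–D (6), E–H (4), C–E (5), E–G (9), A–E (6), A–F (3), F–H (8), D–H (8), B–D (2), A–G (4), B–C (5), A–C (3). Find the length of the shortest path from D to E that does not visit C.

Some routes from D to E avoiding C:
D-H-G-E: 8 + 5 + 9 = 22
D-H-E: 8 + 4 = 12
D-H-G-A-E: 8 + 5 + 4 + 6 = 23
Shortest: 12.

12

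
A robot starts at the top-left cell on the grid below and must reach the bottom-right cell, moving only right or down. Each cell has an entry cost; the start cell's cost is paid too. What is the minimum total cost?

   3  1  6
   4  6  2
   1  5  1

13

One optimal route is r0c0 → r0c1 → r0c2 → r1c2 → r2c2.
Its cost is 3 + 1 + 6 + 2 + 1 = 13.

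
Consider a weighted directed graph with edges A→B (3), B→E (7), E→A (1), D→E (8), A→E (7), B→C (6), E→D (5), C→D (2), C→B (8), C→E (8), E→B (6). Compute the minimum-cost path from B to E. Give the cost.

7

Candidate routes:
B - C - D - E: 6 + 2 + 8 = 16
B - E: 7
B - C - E: 6 + 8 = 14
Shortest: 7.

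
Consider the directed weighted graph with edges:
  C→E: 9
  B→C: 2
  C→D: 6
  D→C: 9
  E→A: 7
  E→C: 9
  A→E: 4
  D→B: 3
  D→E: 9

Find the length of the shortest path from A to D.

19

Paths from A to D:
A→E→C→D: 4 + 9 + 6 = 19
Best route has total 19.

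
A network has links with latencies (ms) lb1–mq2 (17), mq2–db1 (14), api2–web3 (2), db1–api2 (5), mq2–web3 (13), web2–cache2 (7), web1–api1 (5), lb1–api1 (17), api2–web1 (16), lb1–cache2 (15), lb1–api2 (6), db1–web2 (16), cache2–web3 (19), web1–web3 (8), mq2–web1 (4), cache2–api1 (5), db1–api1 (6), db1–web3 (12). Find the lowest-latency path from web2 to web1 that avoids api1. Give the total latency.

31

A few of the web2→web1 routes:
web2 - cache2 - web3 - web1: 7 + 19 + 8 = 34
web2 - db1 - api2 - web3 - web1: 16 + 5 + 2 + 8 = 31
web2 - db1 - mq2 - web1: 16 + 14 + 4 = 34
web2 - db1 - web3 - web1: 16 + 12 + 8 = 36
Best route has total 31 ms.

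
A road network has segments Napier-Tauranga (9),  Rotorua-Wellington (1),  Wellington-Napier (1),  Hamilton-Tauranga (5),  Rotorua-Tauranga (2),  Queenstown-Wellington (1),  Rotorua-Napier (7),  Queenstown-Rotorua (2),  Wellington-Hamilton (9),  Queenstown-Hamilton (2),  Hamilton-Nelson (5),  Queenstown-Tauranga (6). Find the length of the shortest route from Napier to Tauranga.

A few of the Napier→Tauranga routes:
Napier -> Wellington -> Rotorua -> Tauranga: 1 + 1 + 2 = 4
Napier -> Wellington -> Queenstown -> Tauranga: 1 + 1 + 6 = 8
Napier -> Wellington -> Queenstown -> Rotorua -> Tauranga: 1 + 1 + 2 + 2 = 6
Napier -> Wellington -> Queenstown -> Hamilton -> Tauranga: 1 + 1 + 2 + 5 = 9
Shortest: 4.

4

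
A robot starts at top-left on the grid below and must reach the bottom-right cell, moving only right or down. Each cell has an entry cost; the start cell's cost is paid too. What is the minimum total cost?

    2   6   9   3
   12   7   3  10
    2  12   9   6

33

Best path: r0c0 → r0c1 → r1c1 → r1c2 → r2c2 → r2c3
Cost: 2 + 6 + 7 + 3 + 9 + 6 = 33
For comparison, the top-then-right route costs 36.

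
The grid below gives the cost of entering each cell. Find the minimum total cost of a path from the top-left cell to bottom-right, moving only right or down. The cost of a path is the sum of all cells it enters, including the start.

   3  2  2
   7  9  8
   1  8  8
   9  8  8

31

Take (0,0) → (0,1) → (0,2) → (1,2) → (2,2) → (3,2) for a total of 3 + 2 + 2 + 8 + 8 + 8 = 31.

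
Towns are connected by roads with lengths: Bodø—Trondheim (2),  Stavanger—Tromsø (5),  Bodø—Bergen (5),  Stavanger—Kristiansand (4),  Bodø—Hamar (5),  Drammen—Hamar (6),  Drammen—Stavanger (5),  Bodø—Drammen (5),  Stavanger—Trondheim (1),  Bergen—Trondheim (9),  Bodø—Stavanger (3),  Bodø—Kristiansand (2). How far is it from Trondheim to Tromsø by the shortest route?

6

Checking several routes:
Trondheim→Bodø→Stavanger→Tromsø: 2 + 3 + 5 = 10
Trondheim→Bodø→Drammen→Stavanger→Tromsø: 2 + 5 + 5 + 5 = 17
Trondheim→Stavanger→Tromsø: 1 + 5 = 6
Trondheim→Bodø→Kristiansand→Stavanger→Tromsø: 2 + 2 + 4 + 5 = 13
The minimum is 6.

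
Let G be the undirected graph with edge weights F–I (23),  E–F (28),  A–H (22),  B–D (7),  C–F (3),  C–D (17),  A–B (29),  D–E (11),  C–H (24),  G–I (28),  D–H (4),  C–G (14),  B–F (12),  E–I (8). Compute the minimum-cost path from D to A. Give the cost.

26

Some routes from D to A:
D - H - A: 4 + 22 = 26
D - C - F - B - A: 17 + 3 + 12 + 29 = 61
D - B - A: 7 + 29 = 36
D - C - H - A: 17 + 24 + 22 = 63
D - B - F - C - H - A: 7 + 12 + 3 + 24 + 22 = 68
Best route has total 26.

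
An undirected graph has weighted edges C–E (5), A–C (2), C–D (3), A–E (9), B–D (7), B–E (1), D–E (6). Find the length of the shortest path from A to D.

Routes from A to D:
A-C-E-D: 2 + 5 + 6 = 13
A-E-C-D: 9 + 5 + 3 = 17
A-C-E-B-D: 2 + 5 + 1 + 7 = 15
A-E-B-D: 9 + 1 + 7 = 17
A-C-D: 2 + 3 = 5
A-E-D: 9 + 6 = 15
Shortest: 5.

5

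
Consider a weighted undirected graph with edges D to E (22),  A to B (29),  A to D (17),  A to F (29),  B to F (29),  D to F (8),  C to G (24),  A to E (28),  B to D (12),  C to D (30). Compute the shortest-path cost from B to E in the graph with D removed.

57

Candidate routes:
B → F → A → E: 29 + 29 + 28 = 86
B → A → E: 29 + 28 = 57
Best route has total 57.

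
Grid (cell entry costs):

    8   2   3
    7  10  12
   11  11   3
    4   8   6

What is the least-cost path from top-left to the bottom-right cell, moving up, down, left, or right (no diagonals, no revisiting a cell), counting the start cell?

Take (0,0) (0,1) (0,2) (1,2) (2,2) (3,2) for a total of 8 + 2 + 3 + 12 + 3 + 6 = 34.

34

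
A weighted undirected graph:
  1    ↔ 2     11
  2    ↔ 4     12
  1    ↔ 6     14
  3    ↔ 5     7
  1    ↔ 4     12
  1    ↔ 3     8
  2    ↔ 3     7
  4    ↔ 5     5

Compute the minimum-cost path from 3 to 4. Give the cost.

Checking several routes:
3 - 5 - 4: 7 + 5 = 12
3 - 1 - 4: 8 + 12 = 20
3 - 2 - 4: 7 + 12 = 19
The minimum is 12.

12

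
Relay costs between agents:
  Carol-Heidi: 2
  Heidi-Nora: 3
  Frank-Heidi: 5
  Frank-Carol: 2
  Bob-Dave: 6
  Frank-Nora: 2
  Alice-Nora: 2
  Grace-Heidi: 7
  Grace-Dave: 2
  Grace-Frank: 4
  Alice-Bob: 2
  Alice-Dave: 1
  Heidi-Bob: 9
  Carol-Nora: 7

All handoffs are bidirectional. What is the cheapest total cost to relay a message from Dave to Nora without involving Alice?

8

Comparing a few candidate routes:
Dave -> Grace -> Frank -> Carol -> Heidi -> Nora: 2 + 4 + 2 + 2 + 3 = 13
Dave -> Grace -> Frank -> Heidi -> Nora: 2 + 4 + 5 + 3 = 14
Dave -> Grace -> Frank -> Nora: 2 + 4 + 2 = 8
Dave -> Grace -> Heidi -> Nora: 2 + 7 + 3 = 12
The minimum is 8.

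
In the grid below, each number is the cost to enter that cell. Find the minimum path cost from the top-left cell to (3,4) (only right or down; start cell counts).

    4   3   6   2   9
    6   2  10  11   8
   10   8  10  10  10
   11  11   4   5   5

41

Cheapest: r0c0 -> r0c1 -> r1c1 -> r2c1 -> r2c2 -> r3c2 -> r3c3 -> r3c4
  4 + 3 + 2 + 8 + 10 + 4 + 5 + 5 = 41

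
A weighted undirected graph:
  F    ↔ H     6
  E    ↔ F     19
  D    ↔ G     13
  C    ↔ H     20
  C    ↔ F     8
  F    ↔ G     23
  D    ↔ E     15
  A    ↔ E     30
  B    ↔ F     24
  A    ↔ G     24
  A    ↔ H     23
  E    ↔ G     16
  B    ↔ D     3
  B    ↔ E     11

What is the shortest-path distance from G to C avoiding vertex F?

67

Candidate routes:
G→E→A→H→C: 16 + 30 + 23 + 20 = 89
G→D→E→A→H→C: 13 + 15 + 30 + 23 + 20 = 101
G→A→H→C: 24 + 23 + 20 = 67
G→D→B→E→A→H→C: 13 + 3 + 11 + 30 + 23 + 20 = 100
Shortest: 67.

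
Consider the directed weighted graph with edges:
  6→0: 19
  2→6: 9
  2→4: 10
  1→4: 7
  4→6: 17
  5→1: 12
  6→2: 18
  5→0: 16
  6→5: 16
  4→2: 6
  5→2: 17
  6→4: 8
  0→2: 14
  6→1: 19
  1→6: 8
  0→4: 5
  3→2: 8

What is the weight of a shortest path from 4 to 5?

Paths from 4 to 5:
4→6→5: 17 + 16 = 33
4→2→6→5: 6 + 9 + 16 = 31
Shortest: 31.

31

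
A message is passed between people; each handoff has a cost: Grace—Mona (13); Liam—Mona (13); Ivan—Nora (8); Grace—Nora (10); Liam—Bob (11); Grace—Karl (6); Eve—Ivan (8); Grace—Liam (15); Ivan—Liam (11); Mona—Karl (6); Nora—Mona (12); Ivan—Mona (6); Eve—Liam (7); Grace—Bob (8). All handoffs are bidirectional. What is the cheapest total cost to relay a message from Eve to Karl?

20

Comparing a few candidate routes:
Eve-Ivan-Mona-Karl: 8 + 6 + 6 = 20
Eve-Liam-Mona-Karl: 7 + 13 + 6 = 26
Eve-Liam-Grace-Karl: 7 + 15 + 6 = 28
Eve-Liam-Ivan-Mona-Karl: 7 + 11 + 6 + 6 = 30
Eve-Ivan-Nora-Grace-Karl: 8 + 8 + 10 + 6 = 32
Best route has total 20.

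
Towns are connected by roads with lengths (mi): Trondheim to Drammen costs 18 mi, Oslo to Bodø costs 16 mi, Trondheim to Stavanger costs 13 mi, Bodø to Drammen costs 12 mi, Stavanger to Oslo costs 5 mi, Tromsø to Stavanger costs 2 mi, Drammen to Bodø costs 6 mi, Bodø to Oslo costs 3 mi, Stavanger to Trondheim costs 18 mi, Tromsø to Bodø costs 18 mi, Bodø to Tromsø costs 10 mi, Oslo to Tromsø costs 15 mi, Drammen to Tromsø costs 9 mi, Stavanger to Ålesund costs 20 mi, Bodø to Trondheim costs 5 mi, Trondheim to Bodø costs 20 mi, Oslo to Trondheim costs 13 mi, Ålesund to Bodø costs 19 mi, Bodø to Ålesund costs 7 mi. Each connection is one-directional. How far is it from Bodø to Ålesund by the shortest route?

7

Some routes from Bodø to Ålesund:
Bodø→Tromsø→Stavanger→Ålesund: 10 + 2 + 20 = 32
Bodø→Drammen→Tromsø→Stavanger→Ålesund: 12 + 9 + 2 + 20 = 43
Bodø→Ålesund: 7
Bodø→Oslo→Tromsø→Stavanger→Ålesund: 3 + 15 + 2 + 20 = 40
Bodø→Trondheim→Stavanger→Ålesund: 5 + 13 + 20 = 38
The minimum is 7 mi.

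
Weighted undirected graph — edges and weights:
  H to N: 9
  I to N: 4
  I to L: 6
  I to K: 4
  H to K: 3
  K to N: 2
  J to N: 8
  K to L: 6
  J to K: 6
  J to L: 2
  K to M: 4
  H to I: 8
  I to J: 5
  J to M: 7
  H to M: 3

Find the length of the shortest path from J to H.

A few of the J→H routes:
J → M → H: 7 + 3 = 10
J → L → K → H: 2 + 6 + 3 = 11
J → K → H: 6 + 3 = 9
J → I → K → H: 5 + 4 + 3 = 12
Shortest: 9.

9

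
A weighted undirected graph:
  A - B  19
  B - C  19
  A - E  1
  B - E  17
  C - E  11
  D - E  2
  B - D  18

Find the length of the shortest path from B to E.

Candidate routes:
B-C-E: 19 + 11 = 30
B-E: 17
B-D-E: 18 + 2 = 20
B-A-E: 19 + 1 = 20
Best route has total 17.

17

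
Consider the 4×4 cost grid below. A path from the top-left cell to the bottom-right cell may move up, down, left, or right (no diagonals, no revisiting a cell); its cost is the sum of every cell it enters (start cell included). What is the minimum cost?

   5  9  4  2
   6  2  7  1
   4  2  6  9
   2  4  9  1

Best path: [0,0] -> [1,0] -> [1,1] -> [2,1] -> [3,1] -> [3,2] -> [3,3]
Cost: 5 + 6 + 2 + 2 + 4 + 9 + 1 = 29

29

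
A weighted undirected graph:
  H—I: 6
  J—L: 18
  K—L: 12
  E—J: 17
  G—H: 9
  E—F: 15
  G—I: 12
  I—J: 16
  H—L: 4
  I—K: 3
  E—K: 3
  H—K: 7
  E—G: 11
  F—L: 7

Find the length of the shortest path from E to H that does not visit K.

20

Some routes from E to H avoiding K:
E -> G -> H: 11 + 9 = 20
E -> J -> L -> H: 17 + 18 + 4 = 39
E -> G -> I -> H: 11 + 12 + 6 = 29
E -> J -> I -> H: 17 + 16 + 6 = 39
E -> F -> L -> H: 15 + 7 + 4 = 26
Best route has total 20.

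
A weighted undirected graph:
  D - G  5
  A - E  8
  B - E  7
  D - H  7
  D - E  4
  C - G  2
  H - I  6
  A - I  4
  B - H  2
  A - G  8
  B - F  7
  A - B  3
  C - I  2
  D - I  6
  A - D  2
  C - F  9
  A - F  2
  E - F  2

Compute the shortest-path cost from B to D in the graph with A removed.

Checking several routes:
B→F→E→D: 7 + 2 + 4 = 13
B→H→D: 2 + 7 = 9
B→E→D: 7 + 4 = 11
B→H→I→C→G→D: 2 + 6 + 2 + 2 + 5 = 17
B→H→I→D: 2 + 6 + 6 = 14
The minimum is 9.

9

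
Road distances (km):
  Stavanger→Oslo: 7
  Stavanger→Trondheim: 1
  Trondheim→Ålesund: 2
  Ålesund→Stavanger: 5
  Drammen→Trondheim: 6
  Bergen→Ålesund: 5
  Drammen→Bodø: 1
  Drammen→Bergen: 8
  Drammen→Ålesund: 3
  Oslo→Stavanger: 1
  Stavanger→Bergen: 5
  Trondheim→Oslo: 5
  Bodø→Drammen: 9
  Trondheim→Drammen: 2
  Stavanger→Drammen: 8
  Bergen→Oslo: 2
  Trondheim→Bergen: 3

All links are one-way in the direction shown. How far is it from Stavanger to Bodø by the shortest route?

Paths from Stavanger to Bodø:
Stavanger→Trondheim→Drammen→Bodø: 1 + 2 + 1 = 4
Stavanger→Drammen→Bodø: 8 + 1 = 9
Shortest: 4 km.

4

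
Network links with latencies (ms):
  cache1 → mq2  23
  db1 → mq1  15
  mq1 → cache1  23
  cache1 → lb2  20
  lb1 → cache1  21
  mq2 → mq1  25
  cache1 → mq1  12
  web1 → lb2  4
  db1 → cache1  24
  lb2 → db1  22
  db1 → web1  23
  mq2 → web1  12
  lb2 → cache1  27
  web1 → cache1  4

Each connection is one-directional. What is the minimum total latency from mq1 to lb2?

Candidate routes:
mq1 → cache1 → lb2: 23 + 20 = 43
mq1 → cache1 → mq2 → web1 → lb2: 23 + 23 + 12 + 4 = 62
Best route has total 43 ms.

43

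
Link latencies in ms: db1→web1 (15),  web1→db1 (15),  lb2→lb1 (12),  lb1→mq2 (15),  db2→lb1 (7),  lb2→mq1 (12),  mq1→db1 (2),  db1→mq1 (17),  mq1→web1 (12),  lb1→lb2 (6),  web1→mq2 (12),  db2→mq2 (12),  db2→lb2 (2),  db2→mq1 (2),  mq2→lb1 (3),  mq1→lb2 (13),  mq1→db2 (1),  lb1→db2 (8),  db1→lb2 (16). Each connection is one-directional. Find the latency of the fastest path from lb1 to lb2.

Some routes from lb1 to lb2:
lb1-db2-mq1-lb2: 8 + 2 + 13 = 23
lb1-db2-lb2: 8 + 2 = 10
lb1-db2-mq1-db1-lb2: 8 + 2 + 2 + 16 = 28
lb1-lb2: 6
Shortest: 6 ms.

6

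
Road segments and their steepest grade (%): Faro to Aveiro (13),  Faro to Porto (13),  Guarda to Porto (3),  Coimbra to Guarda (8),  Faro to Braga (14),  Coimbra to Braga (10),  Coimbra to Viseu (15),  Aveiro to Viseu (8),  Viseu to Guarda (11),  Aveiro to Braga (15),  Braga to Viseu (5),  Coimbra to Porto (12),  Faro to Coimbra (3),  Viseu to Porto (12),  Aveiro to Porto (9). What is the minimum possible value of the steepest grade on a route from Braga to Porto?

Some routes from Braga to Porto:
Braga -> Coimbra -> Guarda -> Porto: max(10, 8, 3) = 10
Braga -> Viseu -> Guarda -> Porto: max(5, 11, 3) = 11
Braga -> Viseu -> Aveiro -> Porto: max(5, 8, 9) = 9
Braga -> Coimbra -> Guarda -> Viseu -> Aveiro -> Porto: max(10, 8, 11, 8, 9) = 11
The minimum achievable maximum is 9%.

9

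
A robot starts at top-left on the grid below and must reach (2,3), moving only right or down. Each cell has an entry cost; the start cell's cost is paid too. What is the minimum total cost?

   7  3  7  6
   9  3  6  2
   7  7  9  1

22

One optimal route is [0,0] → [0,1] → [1,1] → [1,2] → [1,3] → [2,3].
Its cost is 7 + 3 + 3 + 6 + 2 + 1 = 22.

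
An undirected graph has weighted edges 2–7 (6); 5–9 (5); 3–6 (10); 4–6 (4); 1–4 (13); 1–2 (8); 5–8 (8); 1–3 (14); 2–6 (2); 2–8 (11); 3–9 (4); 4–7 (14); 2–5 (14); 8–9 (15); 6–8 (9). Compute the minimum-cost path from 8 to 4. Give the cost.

13

A few of the 8→4 routes:
8 → 6 → 4: 9 + 4 = 13
8 → 2 → 6 → 4: 11 + 2 + 4 = 17
8 → 5 → 2 → 6 → 4: 8 + 14 + 2 + 4 = 28
Best route has total 13.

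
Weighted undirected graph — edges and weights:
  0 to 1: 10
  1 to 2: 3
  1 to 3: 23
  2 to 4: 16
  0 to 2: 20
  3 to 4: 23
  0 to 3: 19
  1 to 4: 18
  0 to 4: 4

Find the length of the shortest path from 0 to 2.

Some routes from 0 to 2:
0-4-2: 4 + 16 = 20
0-2: 20
0-1-2: 10 + 3 = 13
Best route has total 13.

13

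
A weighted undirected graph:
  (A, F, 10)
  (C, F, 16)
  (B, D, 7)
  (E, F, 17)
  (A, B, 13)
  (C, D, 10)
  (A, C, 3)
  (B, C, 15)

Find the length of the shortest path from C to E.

30

Candidate routes:
C - D - B - A - F - E: 10 + 7 + 13 + 10 + 17 = 57
C - B - A - F - E: 15 + 13 + 10 + 17 = 55
C - F - E: 16 + 17 = 33
C - A - F - E: 3 + 10 + 17 = 30
Best route has total 30.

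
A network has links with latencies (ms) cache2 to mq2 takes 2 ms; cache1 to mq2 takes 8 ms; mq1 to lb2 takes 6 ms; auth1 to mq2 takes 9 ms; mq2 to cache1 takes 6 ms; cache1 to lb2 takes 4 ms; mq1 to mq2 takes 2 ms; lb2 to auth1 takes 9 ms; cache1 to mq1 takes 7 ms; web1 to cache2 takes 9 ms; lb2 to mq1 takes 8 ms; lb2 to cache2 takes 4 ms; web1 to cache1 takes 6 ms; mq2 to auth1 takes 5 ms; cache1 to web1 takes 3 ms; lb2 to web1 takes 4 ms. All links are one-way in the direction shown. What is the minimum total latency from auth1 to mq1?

22

Candidate routes:
auth1 -> mq2 -> cache1 -> lb2 -> mq1: 9 + 6 + 4 + 8 = 27
auth1 -> mq2 -> cache1 -> mq1: 9 + 6 + 7 = 22
Best route has total 22 ms.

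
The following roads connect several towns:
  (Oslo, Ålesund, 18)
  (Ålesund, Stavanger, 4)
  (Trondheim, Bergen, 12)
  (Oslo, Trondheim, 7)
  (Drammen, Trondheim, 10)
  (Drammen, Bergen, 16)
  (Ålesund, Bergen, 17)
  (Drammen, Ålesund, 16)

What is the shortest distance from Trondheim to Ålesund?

A few of the Trondheim→Ålesund routes:
Trondheim -> Oslo -> Ålesund: 7 + 18 = 25
Trondheim -> Drammen -> Ålesund: 10 + 16 = 26
Trondheim -> Drammen -> Bergen -> Ålesund: 10 + 16 + 17 = 43
Trondheim -> Bergen -> Ålesund: 12 + 17 = 29
Shortest: 25.

25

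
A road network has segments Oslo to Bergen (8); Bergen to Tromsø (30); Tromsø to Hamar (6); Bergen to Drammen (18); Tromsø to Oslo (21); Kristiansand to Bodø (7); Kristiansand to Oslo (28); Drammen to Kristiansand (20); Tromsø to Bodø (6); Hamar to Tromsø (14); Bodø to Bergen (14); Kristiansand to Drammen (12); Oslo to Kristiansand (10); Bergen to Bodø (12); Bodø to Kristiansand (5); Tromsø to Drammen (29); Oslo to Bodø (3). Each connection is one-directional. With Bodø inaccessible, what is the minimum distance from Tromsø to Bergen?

29

Routes from Tromsø to Bergen avoiding Bodø:
Tromsø -> Oslo -> Bergen: 21 + 8 = 29
Tromsø -> Drammen -> Kristiansand -> Oslo -> Bergen: 29 + 20 + 28 + 8 = 85
Best route has total 29.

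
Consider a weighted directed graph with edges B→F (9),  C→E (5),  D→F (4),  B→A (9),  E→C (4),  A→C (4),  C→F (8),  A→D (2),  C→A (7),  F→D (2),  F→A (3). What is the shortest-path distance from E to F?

Paths from E to F:
E -> C -> A -> D -> F: 4 + 7 + 2 + 4 = 17
E -> C -> F: 4 + 8 = 12
Best route has total 12.

12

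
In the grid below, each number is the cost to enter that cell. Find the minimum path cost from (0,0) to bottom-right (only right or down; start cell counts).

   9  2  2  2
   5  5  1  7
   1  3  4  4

22

Path (0,0) -> (0,1) -> (0,2) -> (1,2) -> (2,2) -> (2,3): 9 + 2 + 2 + 1 + 4 + 4 = 22.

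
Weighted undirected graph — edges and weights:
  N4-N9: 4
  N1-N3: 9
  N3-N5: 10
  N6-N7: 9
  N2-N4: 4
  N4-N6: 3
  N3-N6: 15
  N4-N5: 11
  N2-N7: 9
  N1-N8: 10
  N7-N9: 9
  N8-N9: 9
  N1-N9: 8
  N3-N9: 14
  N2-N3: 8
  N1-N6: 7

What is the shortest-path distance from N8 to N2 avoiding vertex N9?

24

Checking several routes:
N8-N1-N6-N4-N2: 10 + 7 + 3 + 4 = 24
N8-N1-N3-N2: 10 + 9 + 8 = 27
N8-N1-N3-N6-N4-N2: 10 + 9 + 15 + 3 + 4 = 41
N8-N1-N6-N3-N2: 10 + 7 + 15 + 8 = 40
N8-N1-N6-N7-N2: 10 + 7 + 9 + 9 = 35
Best route has total 24.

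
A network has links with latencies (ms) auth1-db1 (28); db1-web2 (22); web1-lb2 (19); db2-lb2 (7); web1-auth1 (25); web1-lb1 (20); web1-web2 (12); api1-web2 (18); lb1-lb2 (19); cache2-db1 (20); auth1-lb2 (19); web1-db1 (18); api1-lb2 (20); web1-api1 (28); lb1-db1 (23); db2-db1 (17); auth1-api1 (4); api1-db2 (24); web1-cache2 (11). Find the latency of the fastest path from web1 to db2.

26

Checking several routes:
web1→lb2→db2: 19 + 7 = 26
web1→db1→db2: 18 + 17 = 35
web1→lb1→lb2→db2: 20 + 19 + 7 = 46
The minimum is 26 ms.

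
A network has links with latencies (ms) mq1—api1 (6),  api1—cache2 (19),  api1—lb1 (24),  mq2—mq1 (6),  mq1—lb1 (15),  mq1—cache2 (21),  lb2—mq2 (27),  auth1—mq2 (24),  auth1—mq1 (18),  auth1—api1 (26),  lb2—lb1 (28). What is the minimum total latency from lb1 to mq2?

21

Some routes from lb1 to mq2:
lb1-mq1-auth1-mq2: 15 + 18 + 24 = 57
lb1-lb2-mq2: 28 + 27 = 55
lb1-mq1-api1-auth1-mq2: 15 + 6 + 26 + 24 = 71
lb1-api1-cache2-mq1-mq2: 24 + 19 + 21 + 6 = 70
lb1-mq1-mq2: 15 + 6 = 21
lb1-api1-mq1-mq2: 24 + 6 + 6 = 36
The minimum is 21 ms.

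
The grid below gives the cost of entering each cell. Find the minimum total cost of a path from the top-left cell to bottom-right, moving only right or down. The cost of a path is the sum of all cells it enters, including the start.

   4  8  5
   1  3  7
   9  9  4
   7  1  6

24

Take [0,0] -> [1,0] -> [1,1] -> [2,1] -> [3,1] -> [3,2] for a total of 4 + 1 + 3 + 9 + 1 + 6 = 24.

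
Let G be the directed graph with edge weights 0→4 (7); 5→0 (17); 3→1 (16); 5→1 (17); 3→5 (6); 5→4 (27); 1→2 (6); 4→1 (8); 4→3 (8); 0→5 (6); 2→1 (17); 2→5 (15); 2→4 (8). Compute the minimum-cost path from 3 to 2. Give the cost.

Paths from 3 to 2:
3→1→2: 16 + 6 = 22
3→5→1→2: 6 + 17 + 6 = 29
3→5→4→1→2: 6 + 27 + 8 + 6 = 47
3→5→0→4→1→2: 6 + 17 + 7 + 8 + 6 = 44
The minimum is 22.

22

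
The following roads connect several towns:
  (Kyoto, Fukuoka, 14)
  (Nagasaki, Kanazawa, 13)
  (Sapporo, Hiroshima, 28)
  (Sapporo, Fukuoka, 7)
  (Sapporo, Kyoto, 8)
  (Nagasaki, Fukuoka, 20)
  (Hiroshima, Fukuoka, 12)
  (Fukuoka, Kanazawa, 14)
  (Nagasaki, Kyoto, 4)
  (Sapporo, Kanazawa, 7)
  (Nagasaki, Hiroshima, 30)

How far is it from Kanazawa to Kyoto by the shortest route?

15

Comparing a few candidate routes:
Kanazawa → Sapporo → Fukuoka → Kyoto: 7 + 7 + 14 = 28
Kanazawa → Sapporo → Kyoto: 7 + 8 = 15
Kanazawa → Nagasaki → Kyoto: 13 + 4 = 17
Kanazawa → Fukuoka → Kyoto: 14 + 14 = 28
Shortest: 15.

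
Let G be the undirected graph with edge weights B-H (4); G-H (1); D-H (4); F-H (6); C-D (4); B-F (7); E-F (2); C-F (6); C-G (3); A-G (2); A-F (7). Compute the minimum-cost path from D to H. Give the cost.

4

Checking several routes:
D -> C -> F -> H: 4 + 6 + 6 = 16
D -> C -> F -> A -> G -> H: 4 + 6 + 7 + 2 + 1 = 20
D -> C -> F -> B -> H: 4 + 6 + 7 + 4 = 21
D -> H: 4
D -> C -> G -> H: 4 + 3 + 1 = 8
The minimum is 4.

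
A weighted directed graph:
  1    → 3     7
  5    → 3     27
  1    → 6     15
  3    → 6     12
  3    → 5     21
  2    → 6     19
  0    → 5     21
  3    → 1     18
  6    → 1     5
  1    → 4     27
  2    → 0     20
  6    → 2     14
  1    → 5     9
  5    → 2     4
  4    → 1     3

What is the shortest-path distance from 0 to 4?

Candidate routes:
0 - 5 - 3 - 6 - 1 - 4: 21 + 27 + 12 + 5 + 27 = 92
0 - 5 - 3 - 1 - 4: 21 + 27 + 18 + 27 = 93
0 - 5 - 2 - 6 - 1 - 4: 21 + 4 + 19 + 5 + 27 = 76
The minimum is 76.

76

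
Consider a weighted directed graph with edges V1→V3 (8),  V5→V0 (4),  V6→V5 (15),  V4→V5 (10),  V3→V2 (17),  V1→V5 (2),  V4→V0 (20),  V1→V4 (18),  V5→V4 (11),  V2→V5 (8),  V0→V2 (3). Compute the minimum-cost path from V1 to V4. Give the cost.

13

Paths from V1 to V4:
V1 - V3 - V2 - V5 - V4: 8 + 17 + 8 + 11 = 44
V1 - V5 - V4: 2 + 11 = 13
V1 - V4: 18
Shortest: 13.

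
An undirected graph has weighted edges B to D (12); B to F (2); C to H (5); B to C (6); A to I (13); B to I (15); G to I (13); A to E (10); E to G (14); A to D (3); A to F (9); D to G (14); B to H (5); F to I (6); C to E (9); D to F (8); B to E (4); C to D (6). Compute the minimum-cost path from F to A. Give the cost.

A few of the F→A routes:
F - B - C - D - A: 2 + 6 + 6 + 3 = 17
F - A: 9
F - B - D - A: 2 + 12 + 3 = 17
F - D - A: 8 + 3 = 11
F - B - E - A: 2 + 4 + 10 = 16
The minimum is 9.

9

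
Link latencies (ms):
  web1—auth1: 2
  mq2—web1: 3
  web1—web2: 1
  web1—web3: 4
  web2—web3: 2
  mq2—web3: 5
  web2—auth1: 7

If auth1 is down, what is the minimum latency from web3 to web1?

Candidate routes:
web3→mq2→web1: 5 + 3 = 8
web3→web1: 4
web3→web2→web1: 2 + 1 = 3
The minimum is 3 ms.

3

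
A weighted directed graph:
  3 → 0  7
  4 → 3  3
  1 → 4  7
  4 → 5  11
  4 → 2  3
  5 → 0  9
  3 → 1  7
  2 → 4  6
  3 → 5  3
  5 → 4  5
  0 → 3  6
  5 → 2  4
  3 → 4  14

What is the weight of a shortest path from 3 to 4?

Paths from 3 to 4:
3 → 5 → 2 → 4: 3 + 4 + 6 = 13
3 → 5 → 4: 3 + 5 = 8
3 → 1 → 4: 7 + 7 = 14
3 → 4: 14
The minimum is 8.

8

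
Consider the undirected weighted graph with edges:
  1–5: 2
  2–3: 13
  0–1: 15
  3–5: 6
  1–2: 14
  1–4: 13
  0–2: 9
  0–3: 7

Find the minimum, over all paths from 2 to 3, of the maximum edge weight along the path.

Paths from 2 to 3:
2 - 1 - 5 - 3: max(14, 2, 6) = 14
2 - 0 - 3: max(9, 7) = 9
2 - 1 - 0 - 3: max(14, 15, 7) = 15
2 - 3: max(13) = 13
2 - 0 - 1 - 5 - 3: max(9, 15, 2, 6) = 15
Smallest bottleneck: 9.

9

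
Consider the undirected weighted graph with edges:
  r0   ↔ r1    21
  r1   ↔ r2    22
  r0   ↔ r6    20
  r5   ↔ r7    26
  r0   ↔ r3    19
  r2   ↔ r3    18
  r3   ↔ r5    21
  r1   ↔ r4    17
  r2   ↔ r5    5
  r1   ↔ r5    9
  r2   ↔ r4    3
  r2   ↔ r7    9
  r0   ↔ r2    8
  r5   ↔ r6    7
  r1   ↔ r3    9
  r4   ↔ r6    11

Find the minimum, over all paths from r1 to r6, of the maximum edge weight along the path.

A few of the r1→r6 routes:
r1 - r4 - r6: max(17, 11) = 17
r1 - r5 - r2 - r4 - r6: max(9, 5, 3, 11) = 11
r1 - r5 - r6: max(9, 7) = 9
r1 - r4 - r2 - r5 - r6: max(17, 3, 5, 7) = 17
Smallest bottleneck: 9.

9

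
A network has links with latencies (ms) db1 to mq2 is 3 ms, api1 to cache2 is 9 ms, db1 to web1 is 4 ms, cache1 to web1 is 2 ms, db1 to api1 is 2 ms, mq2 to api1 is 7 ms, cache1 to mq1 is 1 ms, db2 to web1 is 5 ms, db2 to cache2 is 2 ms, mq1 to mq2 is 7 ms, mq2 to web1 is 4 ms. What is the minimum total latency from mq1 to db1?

Checking several routes:
mq1→mq2→db1: 7 + 3 = 10
mq1→cache1→web1→db1: 1 + 2 + 4 = 7
mq1→cache1→web1→mq2→db1: 1 + 2 + 4 + 3 = 10
Shortest: 7 ms.

7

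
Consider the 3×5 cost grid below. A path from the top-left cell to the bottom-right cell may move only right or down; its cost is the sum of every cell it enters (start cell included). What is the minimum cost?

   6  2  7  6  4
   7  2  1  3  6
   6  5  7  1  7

22

Best path: [0,0] -> [0,1] -> [1,1] -> [1,2] -> [1,3] -> [2,3] -> [2,4]
Cost: 6 + 2 + 2 + 1 + 3 + 1 + 7 = 22
For comparison, the top-then-right route costs 38.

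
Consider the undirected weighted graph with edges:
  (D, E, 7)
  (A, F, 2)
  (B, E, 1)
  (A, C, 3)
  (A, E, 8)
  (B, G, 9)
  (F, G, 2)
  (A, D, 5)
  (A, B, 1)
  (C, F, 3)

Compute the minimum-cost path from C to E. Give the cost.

Some routes from C to E:
C-F-A-E: 3 + 2 + 8 = 13
C-F-A-B-E: 3 + 2 + 1 + 1 = 7
C-A-E: 3 + 8 = 11
C-F-G-B-E: 3 + 2 + 9 + 1 = 15
C-A-D-E: 3 + 5 + 7 = 15
C-A-B-E: 3 + 1 + 1 = 5
The minimum is 5.

5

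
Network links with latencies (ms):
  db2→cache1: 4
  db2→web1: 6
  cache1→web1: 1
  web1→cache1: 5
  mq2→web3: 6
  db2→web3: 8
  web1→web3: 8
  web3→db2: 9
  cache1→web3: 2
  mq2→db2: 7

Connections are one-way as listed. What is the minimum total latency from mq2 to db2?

Paths from mq2 to db2:
mq2 -> db2: 7
mq2 -> web3 -> db2: 6 + 9 = 15
Shortest: 7 ms.

7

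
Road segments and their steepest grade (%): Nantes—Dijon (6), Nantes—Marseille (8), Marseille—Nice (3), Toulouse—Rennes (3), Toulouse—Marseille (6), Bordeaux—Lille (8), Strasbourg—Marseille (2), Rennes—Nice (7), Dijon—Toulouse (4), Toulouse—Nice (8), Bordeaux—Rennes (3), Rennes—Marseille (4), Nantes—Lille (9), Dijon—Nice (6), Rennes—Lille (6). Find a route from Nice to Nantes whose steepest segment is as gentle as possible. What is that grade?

6

Checking several routes:
Nice → Marseille → Toulouse → Dijon → Nantes: max(3, 6, 4, 6) = 6
Nice → Marseille → Rennes → Toulouse → Dijon → Nantes: max(3, 4, 3, 4, 6) = 6
Nice → Dijon → Nantes: max(6, 6) = 6
Nice → Rennes → Toulouse → Dijon → Nantes: max(7, 3, 4, 6) = 7
Nice → Rennes → Marseille → Toulouse → Dijon → Nantes: max(7, 4, 6, 4, 6) = 7
The minimum achievable maximum is 6%.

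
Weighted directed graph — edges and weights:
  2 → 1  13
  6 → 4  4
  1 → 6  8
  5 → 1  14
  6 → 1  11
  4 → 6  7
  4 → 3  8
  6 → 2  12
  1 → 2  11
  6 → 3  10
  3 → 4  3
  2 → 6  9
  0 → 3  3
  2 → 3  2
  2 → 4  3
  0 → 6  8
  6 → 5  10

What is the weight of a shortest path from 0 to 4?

Comparing a few candidate routes:
0 -> 6 -> 3 -> 4: 8 + 10 + 3 = 21
0 -> 3 -> 4: 3 + 3 = 6
0 -> 6 -> 4: 8 + 4 = 12
Best route has total 6.

6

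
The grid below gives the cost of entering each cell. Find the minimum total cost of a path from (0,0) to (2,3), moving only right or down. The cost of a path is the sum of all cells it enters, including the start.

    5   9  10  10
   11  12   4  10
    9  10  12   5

43

Take (0,0) (0,1) (0,2) (1,2) (1,3) (2,3) for a total of 5 + 9 + 10 + 4 + 10 + 5 = 43.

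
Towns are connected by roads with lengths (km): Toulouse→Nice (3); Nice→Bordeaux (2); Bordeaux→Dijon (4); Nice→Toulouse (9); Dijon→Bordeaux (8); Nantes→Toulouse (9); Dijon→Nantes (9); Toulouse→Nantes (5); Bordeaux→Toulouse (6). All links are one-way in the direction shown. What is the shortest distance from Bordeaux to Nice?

9

Paths from Bordeaux to Nice:
Bordeaux→Dijon→Nantes→Toulouse→Nice: 4 + 9 + 9 + 3 = 25
Bordeaux→Toulouse→Nice: 6 + 3 = 9
Shortest: 9 km.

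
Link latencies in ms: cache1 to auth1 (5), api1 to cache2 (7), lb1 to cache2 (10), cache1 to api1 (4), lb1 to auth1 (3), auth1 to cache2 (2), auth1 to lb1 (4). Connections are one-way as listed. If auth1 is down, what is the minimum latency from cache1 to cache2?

11

Paths from cache1 to cache2 avoiding auth1:
cache1 → api1 → cache2: 4 + 7 = 11
Best route has total 11 ms.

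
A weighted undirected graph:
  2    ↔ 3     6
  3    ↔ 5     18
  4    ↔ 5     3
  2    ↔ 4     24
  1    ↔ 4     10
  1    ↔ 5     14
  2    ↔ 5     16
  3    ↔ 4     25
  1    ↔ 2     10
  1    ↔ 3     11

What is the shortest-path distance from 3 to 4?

A few of the 3→4 routes:
3 -> 2 -> 5 -> 4: 6 + 16 + 3 = 25
3 -> 2 -> 1 -> 4: 6 + 10 + 10 = 26
3 -> 1 -> 4: 11 + 10 = 21
3 -> 4: 25
3 -> 5 -> 4: 18 + 3 = 21
3 -> 1 -> 5 -> 4: 11 + 14 + 3 = 28
The minimum is 21.

21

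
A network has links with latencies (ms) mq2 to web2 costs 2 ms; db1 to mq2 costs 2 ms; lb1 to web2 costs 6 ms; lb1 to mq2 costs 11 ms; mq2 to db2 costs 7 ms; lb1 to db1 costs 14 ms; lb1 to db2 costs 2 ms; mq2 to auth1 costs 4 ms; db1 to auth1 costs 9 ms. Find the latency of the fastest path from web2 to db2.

Checking several routes:
web2 → mq2 → lb1 → db2: 2 + 11 + 2 = 15
web2 → mq2 → db2: 2 + 7 = 9
web2 → lb1 → db2: 6 + 2 = 8
Shortest: 8 ms.

8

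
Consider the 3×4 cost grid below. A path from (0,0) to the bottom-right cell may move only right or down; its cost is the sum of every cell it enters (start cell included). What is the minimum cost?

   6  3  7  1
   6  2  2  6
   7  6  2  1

Path r0c0 r0c1 r1c1 r1c2 r2c2 r2c3: 6 + 3 + 2 + 2 + 2 + 1 = 16.
(Top row then right column would cost 24.)

16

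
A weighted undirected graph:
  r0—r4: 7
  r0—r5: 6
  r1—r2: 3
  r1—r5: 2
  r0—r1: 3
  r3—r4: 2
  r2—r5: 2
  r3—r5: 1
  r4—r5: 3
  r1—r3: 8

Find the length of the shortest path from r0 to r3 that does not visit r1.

7

Candidate routes:
r0 -> r5 -> r4 -> r3: 6 + 3 + 2 = 11
r0 -> r4 -> r5 -> r3: 7 + 3 + 1 = 11
r0 -> r4 -> r3: 7 + 2 = 9
r0 -> r5 -> r3: 6 + 1 = 7
Shortest: 7.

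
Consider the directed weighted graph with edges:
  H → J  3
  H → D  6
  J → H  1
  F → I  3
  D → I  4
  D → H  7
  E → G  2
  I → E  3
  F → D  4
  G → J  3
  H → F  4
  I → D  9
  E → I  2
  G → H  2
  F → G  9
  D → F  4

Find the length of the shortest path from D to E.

7

Routes from D to E:
D→F→I→E: 4 + 3 + 3 = 10
D→H→F→I→E: 7 + 4 + 3 + 3 = 17
D→I→E: 4 + 3 = 7
The minimum is 7.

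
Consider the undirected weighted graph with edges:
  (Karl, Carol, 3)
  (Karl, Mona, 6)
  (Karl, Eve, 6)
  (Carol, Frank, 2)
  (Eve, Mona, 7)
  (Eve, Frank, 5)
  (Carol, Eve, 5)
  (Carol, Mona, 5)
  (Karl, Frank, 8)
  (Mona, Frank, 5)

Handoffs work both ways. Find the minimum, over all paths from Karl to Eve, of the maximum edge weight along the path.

5

Checking several routes:
Karl→Carol→Eve: max(3, 5) = 5
Karl→Carol→Frank→Eve: max(3, 2, 5) = 5
Karl→Carol→Mona→Frank→Eve: max(3, 5, 5, 5) = 5
Best route has worst link 5.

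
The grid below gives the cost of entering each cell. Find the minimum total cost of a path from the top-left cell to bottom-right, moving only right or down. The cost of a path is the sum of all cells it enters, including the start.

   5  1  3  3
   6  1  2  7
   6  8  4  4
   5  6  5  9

26

Take [0,0] [0,1] [1,1] [1,2] [2,2] [2,3] [3,3] for a total of 5 + 1 + 1 + 2 + 4 + 4 + 9 = 26.
(Top row then right column would cost 32.)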